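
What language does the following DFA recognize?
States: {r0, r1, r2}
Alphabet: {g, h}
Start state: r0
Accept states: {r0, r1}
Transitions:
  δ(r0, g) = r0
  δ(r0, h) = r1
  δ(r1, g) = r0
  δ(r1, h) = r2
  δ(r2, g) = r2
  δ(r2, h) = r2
Testing a few strings:
  'hg' → accept
  'g' → accept
  'gh' → accept
  'ghgh' → accept
State roles: r0=last symbol not h (ok); r1=last symbol h (ok); r2=saw hh (dead)
All strings over {g,h} with no two consecutive h's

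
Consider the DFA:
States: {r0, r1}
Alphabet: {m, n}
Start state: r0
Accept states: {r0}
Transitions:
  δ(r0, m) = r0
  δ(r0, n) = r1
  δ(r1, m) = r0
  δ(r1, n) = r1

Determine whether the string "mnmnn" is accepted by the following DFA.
Processing string "mnmnn":
  r0 --m--> r0
  r0 --n--> r1
  r1 --m--> r0
  r0 --n--> r1
  r1 --n--> r1
Final state: r1
Accept states: {r0}
No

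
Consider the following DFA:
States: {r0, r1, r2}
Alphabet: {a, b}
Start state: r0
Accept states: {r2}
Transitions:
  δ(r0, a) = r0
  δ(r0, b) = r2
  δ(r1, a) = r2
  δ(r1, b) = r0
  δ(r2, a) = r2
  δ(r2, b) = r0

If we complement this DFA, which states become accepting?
Complement accept states = All states \ Original accept states
= {r0, r1, r2} \ {r2}
{r0, r1}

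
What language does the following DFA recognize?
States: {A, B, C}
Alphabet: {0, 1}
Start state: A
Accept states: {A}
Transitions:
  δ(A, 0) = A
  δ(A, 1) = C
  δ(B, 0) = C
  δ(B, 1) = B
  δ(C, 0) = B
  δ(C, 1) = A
Testing a few strings:
  '10' → reject
  '1' → reject
  '1110' → reject
  '0' → accept
State roles: A=value ≡ 0 (mod 3); B=value ≡ 2 (mod 3); C=value ≡ 1 (mod 3)
All binary strings representing a multiple of 3 (read in base 2; leading zeros allowed and ε counts as 0)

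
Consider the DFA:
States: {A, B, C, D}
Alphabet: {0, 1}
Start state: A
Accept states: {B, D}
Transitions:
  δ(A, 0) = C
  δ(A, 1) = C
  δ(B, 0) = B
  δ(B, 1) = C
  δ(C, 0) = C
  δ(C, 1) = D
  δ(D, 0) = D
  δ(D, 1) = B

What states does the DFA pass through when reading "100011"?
read '1': A → C
  read '0': C → C
  read '0': C → C
  read '0': C → C
  read '1': C → D
  read '1': D → B
A -> C -> C -> C -> C -> D -> B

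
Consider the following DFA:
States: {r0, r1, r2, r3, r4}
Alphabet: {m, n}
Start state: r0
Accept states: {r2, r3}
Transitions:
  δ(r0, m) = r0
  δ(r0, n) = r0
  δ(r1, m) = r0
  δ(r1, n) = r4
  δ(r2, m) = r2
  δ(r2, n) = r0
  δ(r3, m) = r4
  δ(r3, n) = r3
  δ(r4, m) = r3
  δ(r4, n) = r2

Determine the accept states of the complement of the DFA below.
Complement accept states = All states \ Original accept states
= {r0, r1, r2, r3, r4} \ {r2, r3}
{r0, r1, r4}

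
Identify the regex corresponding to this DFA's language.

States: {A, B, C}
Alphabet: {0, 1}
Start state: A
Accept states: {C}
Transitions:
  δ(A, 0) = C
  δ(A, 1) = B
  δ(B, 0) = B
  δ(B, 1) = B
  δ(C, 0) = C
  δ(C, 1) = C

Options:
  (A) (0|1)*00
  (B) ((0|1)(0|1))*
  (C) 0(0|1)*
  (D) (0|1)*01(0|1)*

Check each option against the DFA on short strings; one disagreement eliminates an option:
  (A) (0|1)*00: on '0' the DFA goes A → C and accepts (C ∈ Accept), but the regex does not match it → eliminate
  (B) ((0|1)(0|1))*: on ε the DFA stays in A and rejects (A ∉ Accept), but the regex matches it → eliminate
  (C) 0(0|1)*: agrees with the DFA on every string of length ≤ 6
  (D) (0|1)*01(0|1)*: on '0' the DFA goes A → C and accepts (C ∈ Accept), but the regex does not match it → eliminate
Only (C) is consistent with the DFA.
(C) 0(0|1)*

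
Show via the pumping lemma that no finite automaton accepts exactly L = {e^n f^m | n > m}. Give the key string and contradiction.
Assume L is regular with pumping length p. Idea: pumping down the e-block drops the e-count to at most the f-count.
Choose s = e^(p+1) f^p ∈ L (|s| = 2p+1 ≥ p). By the pumping lemma, s = xyz with |xy| ≤ p, |y| > 0, so y = e^k with k ≥ 1. Take i = 0: xz = e^(p+1−k) f^p. Since k ≥ 1, p+1−k ≤ p, so the number of e's is no longer strictly greater than the number of f's, hence xz ∉ L.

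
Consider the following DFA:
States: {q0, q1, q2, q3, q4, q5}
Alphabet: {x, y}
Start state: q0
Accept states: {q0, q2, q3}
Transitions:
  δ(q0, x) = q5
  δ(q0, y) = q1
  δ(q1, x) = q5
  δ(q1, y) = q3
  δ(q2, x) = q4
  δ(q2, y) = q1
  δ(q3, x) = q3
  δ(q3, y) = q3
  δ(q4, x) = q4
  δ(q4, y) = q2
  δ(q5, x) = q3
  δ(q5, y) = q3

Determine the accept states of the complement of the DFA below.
Complement accept states = All states \ Original accept states
= {q0, q1, q2, q3, q4, q5} \ {q0, q2, q3}
{q1, q4, q5}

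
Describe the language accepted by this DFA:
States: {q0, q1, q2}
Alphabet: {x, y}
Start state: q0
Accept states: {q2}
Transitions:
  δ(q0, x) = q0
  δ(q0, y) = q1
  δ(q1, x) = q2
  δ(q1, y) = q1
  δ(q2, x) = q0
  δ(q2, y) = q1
Testing a few strings:
  'xyx' → accept
  'x' → reject
  'xx' → reject
  'y' → reject
State roles: q0=no suffix match; q1=one trailing y; q2=suffix is yx
All strings over {x,y} ending with yx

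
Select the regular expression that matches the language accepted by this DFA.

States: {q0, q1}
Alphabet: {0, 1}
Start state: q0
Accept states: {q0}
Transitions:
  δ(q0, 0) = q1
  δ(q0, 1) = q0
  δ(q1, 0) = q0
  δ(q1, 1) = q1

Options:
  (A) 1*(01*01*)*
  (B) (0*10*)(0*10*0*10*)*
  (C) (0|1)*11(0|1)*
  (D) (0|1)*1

Check each option against the DFA on short strings; one disagreement eliminates an option:
  (A) 1*(01*01*)*: agrees with the DFA on every string of length ≤ 6
  (B) (0*10*)(0*10*0*10*)*: on ε the DFA stays in q0 and accepts (q0 ∈ Accept), but the regex does not match it → eliminate
  (C) (0|1)*11(0|1)*: on ε the DFA stays in q0 and accepts (q0 ∈ Accept), but the regex does not match it → eliminate
  (D) (0|1)*1: on ε the DFA stays in q0 and accepts (q0 ∈ Accept), but the regex does not match it → eliminate
Only (A) is consistent with the DFA.
(A) 1*(01*01*)*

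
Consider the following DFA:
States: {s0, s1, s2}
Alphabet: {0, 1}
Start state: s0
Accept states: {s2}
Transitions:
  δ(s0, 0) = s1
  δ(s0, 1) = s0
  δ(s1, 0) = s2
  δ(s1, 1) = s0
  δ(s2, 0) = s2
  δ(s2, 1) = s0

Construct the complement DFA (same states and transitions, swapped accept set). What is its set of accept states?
Complement accept states = All states \ Original accept states
= {s0, s1, s2} \ {s2}
{s0, s1}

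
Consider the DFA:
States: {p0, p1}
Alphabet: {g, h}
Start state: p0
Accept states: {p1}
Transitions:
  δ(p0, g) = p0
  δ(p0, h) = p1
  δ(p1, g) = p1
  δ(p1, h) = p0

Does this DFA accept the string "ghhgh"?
Processing string "ghhgh":
  p0 --g--> p0
  p0 --h--> p1
  p1 --h--> p0
  p0 --g--> p0
  p0 --h--> p1
Final state: p1
Accept states: {p1}
Yes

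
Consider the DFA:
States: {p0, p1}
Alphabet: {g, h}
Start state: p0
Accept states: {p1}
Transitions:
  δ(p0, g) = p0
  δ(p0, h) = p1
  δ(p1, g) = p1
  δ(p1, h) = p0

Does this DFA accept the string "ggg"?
Processing string "ggg":
  p0 --g--> p0
  p0 --g--> p0
  p0 --g--> p0
Final state: p0
Accept states: {p1}
No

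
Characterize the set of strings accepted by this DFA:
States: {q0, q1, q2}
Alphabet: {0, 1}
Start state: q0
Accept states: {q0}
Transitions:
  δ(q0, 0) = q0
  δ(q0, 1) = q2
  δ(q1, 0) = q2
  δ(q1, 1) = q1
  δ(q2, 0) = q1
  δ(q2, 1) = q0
Testing a few strings:
  '110' → accept
  '1100' → accept
  '0111' → reject
  '1001' → accept
State roles: q0=value ≡ 0 (mod 3); q1=value ≡ 2 (mod 3); q2=value ≡ 1 (mod 3)
All binary strings representing a multiple of 3 (read in base 2; leading zeros allowed and ε counts as 0)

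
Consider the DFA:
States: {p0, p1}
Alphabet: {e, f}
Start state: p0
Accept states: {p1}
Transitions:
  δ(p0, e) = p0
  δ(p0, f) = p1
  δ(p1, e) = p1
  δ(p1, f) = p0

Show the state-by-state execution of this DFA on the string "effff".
read 'e': p0 → p0
  read 'f': p0 → p1
  read 'f': p1 → p0
  read 'f': p0 → p1
  read 'f': p1 → p0
p0 -> p0 -> p1 -> p0 -> p1 -> p0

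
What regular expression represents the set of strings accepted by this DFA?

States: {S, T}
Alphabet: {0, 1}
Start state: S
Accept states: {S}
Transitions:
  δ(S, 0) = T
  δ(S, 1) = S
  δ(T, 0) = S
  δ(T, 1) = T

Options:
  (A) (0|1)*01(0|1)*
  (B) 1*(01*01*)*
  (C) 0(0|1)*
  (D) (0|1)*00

Check each option against the DFA on short strings; one disagreement eliminates an option:
  (A) (0|1)*01(0|1)*: on ε the DFA stays in S and accepts (S ∈ Accept), but the regex does not match it → eliminate
  (B) 1*(01*01*)*: agrees with the DFA on every string of length ≤ 6
  (C) 0(0|1)*: on ε the DFA stays in S and accepts (S ∈ Accept), but the regex does not match it → eliminate
  (D) (0|1)*00: on ε the DFA stays in S and accepts (S ∈ Accept), but the regex does not match it → eliminate
Only (B) is consistent with the DFA.
(B) 1*(01*01*)*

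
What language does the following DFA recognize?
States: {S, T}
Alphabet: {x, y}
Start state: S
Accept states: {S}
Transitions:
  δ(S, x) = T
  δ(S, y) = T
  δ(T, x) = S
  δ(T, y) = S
Testing a few strings:
  'yy' → accept
  'y' → reject
  'yxx' → reject
  'x' → reject
State roles: S=even length so far; T=odd length so far
All strings over {x,y} of even length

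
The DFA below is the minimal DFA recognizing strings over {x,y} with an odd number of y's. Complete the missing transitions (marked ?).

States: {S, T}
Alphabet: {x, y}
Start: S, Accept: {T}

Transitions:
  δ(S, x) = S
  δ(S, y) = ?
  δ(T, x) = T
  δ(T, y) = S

From the language and accept set, identify what each state tracks — S: even number of y's so far; T: odd number of y's so far.
Each missing δ(q, a) is the state matching the new tracked value after reading a.
δ(S, y) = T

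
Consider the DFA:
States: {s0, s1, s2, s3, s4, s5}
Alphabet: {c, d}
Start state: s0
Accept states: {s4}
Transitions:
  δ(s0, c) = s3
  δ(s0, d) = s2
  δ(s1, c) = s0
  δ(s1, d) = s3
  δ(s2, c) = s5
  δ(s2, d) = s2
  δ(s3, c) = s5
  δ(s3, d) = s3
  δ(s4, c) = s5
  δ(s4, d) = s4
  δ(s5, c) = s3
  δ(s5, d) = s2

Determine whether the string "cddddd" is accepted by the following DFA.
Processing string "cddddd":
  s0 --c--> s3
  s3 --d--> s3
  s3 --d--> s3
  s3 --d--> s3
  s3 --d--> s3
  s3 --d--> s3
Final state: s3
Accept states: {s4}
No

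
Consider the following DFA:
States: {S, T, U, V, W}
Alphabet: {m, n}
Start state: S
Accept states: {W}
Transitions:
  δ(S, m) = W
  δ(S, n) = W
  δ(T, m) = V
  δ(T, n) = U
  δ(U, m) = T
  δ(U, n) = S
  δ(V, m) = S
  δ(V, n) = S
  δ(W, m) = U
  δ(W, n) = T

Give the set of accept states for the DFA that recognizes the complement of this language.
Complement accept states = All states \ Original accept states
= {S, T, U, V, W} \ {W}
{S, T, U, V}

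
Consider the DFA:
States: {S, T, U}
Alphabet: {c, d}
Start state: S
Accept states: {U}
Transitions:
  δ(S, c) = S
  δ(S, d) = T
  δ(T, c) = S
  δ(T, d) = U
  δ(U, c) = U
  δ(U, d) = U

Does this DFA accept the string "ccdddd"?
Processing string "ccdddd":
  S --c--> S
  S --c--> S
  S --d--> T
  T --d--> U
  U --d--> U
  U --d--> U
Final state: U
Accept states: {U}
Yes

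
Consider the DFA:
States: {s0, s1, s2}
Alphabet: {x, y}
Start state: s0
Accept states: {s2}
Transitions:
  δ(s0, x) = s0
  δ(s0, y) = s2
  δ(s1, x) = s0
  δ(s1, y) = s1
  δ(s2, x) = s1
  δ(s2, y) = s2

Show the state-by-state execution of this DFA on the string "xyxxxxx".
read 'x': s0 → s0
  read 'y': s0 → s2
  read 'x': s2 → s1
  read 'x': s1 → s0
  read 'x': s0 → s0
  read 'x': s0 → s0
  read 'x': s0 → s0
s0 -> s0 -> s2 -> s1 -> s0 -> s0 -> s0 -> s0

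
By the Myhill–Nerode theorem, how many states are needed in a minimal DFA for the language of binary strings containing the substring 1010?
By Myhill–Nerode, count the distinguishable equivalence classes: 5 classes — one per longest suffix of the input that is a prefix of '1010' (lengths 0 through 3), plus an absorbing 'already seen 1010' class.
5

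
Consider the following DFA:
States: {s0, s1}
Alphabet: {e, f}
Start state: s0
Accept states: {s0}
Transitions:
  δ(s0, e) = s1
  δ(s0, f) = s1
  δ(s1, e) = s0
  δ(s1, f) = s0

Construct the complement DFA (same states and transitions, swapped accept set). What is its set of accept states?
Complement accept states = All states \ Original accept states
= {s0, s1} \ {s0}
{s1}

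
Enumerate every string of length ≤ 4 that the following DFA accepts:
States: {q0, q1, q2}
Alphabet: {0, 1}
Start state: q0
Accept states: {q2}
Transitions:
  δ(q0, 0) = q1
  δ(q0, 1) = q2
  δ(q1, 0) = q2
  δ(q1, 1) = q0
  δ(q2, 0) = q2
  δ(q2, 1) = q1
1, 00, 10, 000, 011, 100, 110, 0000, 0010, 0100, 0110, 1000, 1010, 1100, 1111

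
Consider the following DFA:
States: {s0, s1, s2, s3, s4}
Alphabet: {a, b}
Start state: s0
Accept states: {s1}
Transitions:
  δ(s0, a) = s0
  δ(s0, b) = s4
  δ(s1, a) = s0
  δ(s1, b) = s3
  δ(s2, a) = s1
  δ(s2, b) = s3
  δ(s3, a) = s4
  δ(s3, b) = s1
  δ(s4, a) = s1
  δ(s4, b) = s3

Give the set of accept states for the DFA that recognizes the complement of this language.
Complement accept states = All states \ Original accept states
= {s0, s1, s2, s3, s4} \ {s1}
{s0, s2, s3, s4}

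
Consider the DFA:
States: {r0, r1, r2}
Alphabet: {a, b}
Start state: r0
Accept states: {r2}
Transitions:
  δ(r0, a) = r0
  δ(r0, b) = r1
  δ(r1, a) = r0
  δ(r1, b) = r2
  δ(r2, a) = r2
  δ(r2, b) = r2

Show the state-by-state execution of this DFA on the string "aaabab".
read 'a': r0 → r0
  read 'a': r0 → r0
  read 'a': r0 → r0
  read 'b': r0 → r1
  read 'a': r1 → r0
  read 'b': r0 → r1
r0 -> r0 -> r0 -> r0 -> r1 -> r0 -> r1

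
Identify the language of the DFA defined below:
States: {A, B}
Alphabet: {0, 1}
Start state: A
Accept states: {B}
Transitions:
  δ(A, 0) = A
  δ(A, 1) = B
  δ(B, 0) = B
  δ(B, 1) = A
Testing a few strings:
  '11' → reject
  '01' → accept
  '010' → accept
  '100' → accept
State roles: A=even number of 1's so far; B=odd number of 1's so far
All binary strings with an odd number of 1's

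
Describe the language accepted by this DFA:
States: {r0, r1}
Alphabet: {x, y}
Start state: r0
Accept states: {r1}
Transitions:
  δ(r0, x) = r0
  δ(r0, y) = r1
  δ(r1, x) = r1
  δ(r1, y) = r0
Testing a few strings:
  'yx' → accept
  'yxx' → accept
  'x' → reject
  'y' → accept
State roles: r0=even number of y's so far; r1=odd number of y's so far
All strings over {x,y} with an odd number of y's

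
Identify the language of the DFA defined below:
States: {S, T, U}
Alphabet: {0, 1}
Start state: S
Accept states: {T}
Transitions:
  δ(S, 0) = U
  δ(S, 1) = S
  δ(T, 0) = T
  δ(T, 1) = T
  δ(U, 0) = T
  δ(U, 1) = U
Testing a few strings:
  '0' → reject
  '0111' → reject
  '011' → reject
  '100' → accept
State roles: S=zero 0's seen; T=≥ two 0's seen; U=one 0 seen
All binary strings containing at least two 0's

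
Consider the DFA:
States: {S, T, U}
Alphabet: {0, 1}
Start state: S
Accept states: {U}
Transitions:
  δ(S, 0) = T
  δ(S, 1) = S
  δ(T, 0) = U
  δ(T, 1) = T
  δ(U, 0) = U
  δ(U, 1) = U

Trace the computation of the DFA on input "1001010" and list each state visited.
read '1': S → S
  read '0': S → T
  read '0': T → U
  read '1': U → U
  read '0': U → U
  read '1': U → U
  read '0': U → U
S -> S -> T -> U -> U -> U -> U -> U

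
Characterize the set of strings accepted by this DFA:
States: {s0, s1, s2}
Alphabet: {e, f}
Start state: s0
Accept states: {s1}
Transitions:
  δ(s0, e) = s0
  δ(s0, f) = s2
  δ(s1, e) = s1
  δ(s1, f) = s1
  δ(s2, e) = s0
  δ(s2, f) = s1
Testing a few strings:
  'ef' → reject
  'f' → reject
  'eee' → reject
  'fe' → reject
State roles: s0=no progress toward ff; s1=substring ff seen; s2=one trailing f
All strings over {e,f} containing the substring ff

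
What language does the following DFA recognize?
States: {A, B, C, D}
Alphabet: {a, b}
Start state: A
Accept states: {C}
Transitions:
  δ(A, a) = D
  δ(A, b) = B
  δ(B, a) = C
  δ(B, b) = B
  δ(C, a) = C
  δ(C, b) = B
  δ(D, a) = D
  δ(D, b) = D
Testing a few strings:
  'ab' → reject
  'abba' → reject
  'aaa' → reject
  'baba' → accept
State roles: A=no input read; B=started with b, last symbol b; C=started with b, last symbol a; D=started with a (dead)
All strings over {a,b} that start with b and end with a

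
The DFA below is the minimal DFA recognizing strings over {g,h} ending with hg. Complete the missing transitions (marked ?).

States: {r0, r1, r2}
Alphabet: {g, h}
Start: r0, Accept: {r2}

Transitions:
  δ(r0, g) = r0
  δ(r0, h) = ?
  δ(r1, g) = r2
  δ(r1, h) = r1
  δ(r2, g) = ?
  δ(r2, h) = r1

From the language and accept set, identify what each state tracks — r0: no suffix match; r1: one trailing h; r2: suffix is hg.
Each missing δ(q, a) is the state matching the new tracked value after reading a.
δ(r0, h) = r1; δ(r2, g) = r0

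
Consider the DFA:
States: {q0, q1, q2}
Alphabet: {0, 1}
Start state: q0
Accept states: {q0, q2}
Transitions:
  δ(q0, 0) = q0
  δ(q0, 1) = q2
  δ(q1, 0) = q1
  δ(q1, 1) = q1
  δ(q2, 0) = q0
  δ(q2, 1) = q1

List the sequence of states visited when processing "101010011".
read '1': q0 → q2
  read '0': q2 → q0
  read '1': q0 → q2
  read '0': q2 → q0
  read '1': q0 → q2
  read '0': q2 → q0
  read '0': q0 → q0
  read '1': q0 → q2
  read '1': q2 → q1
q0 -> q2 -> q0 -> q2 -> q0 -> q2 -> q0 -> q0 -> q2 -> q1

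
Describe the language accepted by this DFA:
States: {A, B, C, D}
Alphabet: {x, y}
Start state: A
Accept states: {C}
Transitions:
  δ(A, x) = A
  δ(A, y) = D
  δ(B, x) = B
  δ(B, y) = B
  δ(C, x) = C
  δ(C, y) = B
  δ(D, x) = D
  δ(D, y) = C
Testing a few strings:
  'yy' → accept
  'yyxx' → accept
  'xxx' → reject
  'yxyx' → accept
State roles: A=zero y's; B=≥ three y's (dead); C=two y's; D=one y
All strings over {x,y} containing exactly two y's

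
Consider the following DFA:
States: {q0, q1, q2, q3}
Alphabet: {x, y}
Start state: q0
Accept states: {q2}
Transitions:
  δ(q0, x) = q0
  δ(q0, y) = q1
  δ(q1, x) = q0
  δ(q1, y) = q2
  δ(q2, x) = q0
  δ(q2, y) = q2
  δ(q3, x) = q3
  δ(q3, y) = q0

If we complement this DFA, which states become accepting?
Complement accept states = All states \ Original accept states
= {q0, q1, q2, q3} \ {q2}
{q0, q1, q3}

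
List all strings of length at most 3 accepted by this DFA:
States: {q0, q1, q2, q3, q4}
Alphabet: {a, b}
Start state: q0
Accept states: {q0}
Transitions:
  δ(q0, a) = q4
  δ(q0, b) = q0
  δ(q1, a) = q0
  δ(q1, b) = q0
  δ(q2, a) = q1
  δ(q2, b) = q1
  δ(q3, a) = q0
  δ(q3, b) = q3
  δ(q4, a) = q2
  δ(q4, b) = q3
ε, b, bb, aba, bbb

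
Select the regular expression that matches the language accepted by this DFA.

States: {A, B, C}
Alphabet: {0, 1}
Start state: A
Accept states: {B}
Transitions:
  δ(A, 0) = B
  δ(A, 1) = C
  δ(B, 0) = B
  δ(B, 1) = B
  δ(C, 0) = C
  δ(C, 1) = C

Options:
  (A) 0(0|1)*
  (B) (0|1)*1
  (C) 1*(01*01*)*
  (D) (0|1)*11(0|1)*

Check each option against the DFA on short strings; one disagreement eliminates an option:
  (A) 0(0|1)*: agrees with the DFA on every string of length ≤ 6
  (B) (0|1)*1: on '0' the DFA goes A → B and accepts (B ∈ Accept), but the regex does not match it → eliminate
  (C) 1*(01*01*)*: on ε the DFA stays in A and rejects (A ∉ Accept), but the regex matches it → eliminate
  (D) (0|1)*11(0|1)*: on '0' the DFA goes A → B and accepts (B ∈ Accept), but the regex does not match it → eliminate
Only (A) is consistent with the DFA.
(A) 0(0|1)*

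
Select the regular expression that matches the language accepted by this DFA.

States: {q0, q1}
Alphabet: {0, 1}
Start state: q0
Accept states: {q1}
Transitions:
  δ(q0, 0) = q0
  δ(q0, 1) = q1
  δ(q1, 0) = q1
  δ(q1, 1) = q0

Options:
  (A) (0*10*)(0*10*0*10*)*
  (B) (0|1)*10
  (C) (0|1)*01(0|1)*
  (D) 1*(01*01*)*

Check each option against the DFA on short strings; one disagreement eliminates an option:
  (A) (0*10*)(0*10*0*10*)*: agrees with the DFA on every string of length ≤ 6
  (B) (0|1)*10: on '1' the DFA goes q0 → q1 and accepts (q1 ∈ Accept), but the regex does not match it → eliminate
  (C) (0|1)*01(0|1)*: on '1' the DFA goes q0 → q1 and accepts (q1 ∈ Accept), but the regex does not match it → eliminate
  (D) 1*(01*01*)*: on ε the DFA stays in q0 and rejects (q0 ∉ Accept), but the regex matches it → eliminate
Only (A) is consistent with the DFA.
(A) (0*10*)(0*10*0*10*)*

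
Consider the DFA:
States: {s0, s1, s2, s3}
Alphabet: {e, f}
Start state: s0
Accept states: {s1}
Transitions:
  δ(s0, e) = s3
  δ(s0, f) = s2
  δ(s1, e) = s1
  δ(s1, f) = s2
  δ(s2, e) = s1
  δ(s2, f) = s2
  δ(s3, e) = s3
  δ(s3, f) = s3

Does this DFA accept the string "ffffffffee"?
Processing string "ffffffffee":
  s0 --f--> s2
  s2 --f--> s2
  s2 --f--> s2
  s2 --f--> s2
  s2 --f--> s2
  s2 --f--> s2
  s2 --f--> s2
  s2 --f--> s2
  s2 --e--> s1
  s1 --e--> s1
Final state: s1
Accept states: {s1}
Yes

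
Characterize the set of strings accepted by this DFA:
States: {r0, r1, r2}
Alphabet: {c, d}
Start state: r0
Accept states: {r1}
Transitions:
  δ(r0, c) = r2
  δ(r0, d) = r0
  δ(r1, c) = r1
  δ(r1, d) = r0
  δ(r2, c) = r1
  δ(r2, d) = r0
Testing a few strings:
  'd' → reject
  'dcc' → accept
  'dddd' → reject
  'ddc' → reject
State roles: r0=last symbol not c; r1=two trailing c's; r2=one trailing c
All strings over {c,d} ending with cc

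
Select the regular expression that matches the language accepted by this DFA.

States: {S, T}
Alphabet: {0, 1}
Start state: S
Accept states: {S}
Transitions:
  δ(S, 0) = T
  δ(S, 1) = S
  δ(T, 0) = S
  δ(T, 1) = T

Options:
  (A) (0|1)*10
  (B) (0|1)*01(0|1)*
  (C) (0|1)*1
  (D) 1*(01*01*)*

Check each option against the DFA on short strings; one disagreement eliminates an option:
  (A) (0|1)*10: on ε the DFA stays in S and accepts (S ∈ Accept), but the regex does not match it → eliminate
  (B) (0|1)*01(0|1)*: on ε the DFA stays in S and accepts (S ∈ Accept), but the regex does not match it → eliminate
  (C) (0|1)*1: on ε the DFA stays in S and accepts (S ∈ Accept), but the regex does not match it → eliminate
  (D) 1*(01*01*)*: agrees with the DFA on every string of length ≤ 6
Only (D) is consistent with the DFA.
(D) 1*(01*01*)*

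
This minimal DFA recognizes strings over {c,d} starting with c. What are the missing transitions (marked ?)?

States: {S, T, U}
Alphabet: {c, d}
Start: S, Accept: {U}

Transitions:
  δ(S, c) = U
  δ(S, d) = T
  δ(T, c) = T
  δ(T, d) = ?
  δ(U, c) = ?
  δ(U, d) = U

From the language and accept set, identify what each state tracks — S: no input read; T: started with d (dead); U: started with c.
Each missing δ(q, a) is the state matching the new tracked value after reading a.
δ(T, d) = T; δ(U, c) = U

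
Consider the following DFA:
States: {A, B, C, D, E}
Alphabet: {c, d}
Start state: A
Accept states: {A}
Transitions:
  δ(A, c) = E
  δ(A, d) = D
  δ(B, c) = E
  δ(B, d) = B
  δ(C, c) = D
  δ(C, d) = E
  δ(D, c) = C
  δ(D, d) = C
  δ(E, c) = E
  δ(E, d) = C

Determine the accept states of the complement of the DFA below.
Complement accept states = All states \ Original accept states
= {A, B, C, D, E} \ {A}
{B, C, D, E}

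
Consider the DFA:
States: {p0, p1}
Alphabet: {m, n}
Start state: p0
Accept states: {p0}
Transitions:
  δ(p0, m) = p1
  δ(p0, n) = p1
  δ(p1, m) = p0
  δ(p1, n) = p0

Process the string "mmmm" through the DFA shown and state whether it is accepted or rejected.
Processing string "mmmm":
  p0 --m--> p1
  p1 --m--> p0
  p0 --m--> p1
  p1 --m--> p0
Final state: p0
Accept states: {p0}
Yes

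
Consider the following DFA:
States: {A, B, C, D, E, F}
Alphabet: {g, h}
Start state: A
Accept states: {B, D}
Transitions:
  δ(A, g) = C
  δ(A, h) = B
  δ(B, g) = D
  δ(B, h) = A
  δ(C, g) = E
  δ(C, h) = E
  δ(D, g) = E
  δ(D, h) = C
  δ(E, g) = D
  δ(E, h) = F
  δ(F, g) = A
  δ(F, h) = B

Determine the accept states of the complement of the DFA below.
Complement accept states = All states \ Original accept states
= {A, B, C, D, E, F} \ {B, D}
{A, C, E, F}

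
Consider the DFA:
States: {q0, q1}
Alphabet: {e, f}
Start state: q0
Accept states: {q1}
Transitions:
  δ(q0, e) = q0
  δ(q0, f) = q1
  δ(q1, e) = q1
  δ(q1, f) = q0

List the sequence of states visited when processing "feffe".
read 'f': q0 → q1
  read 'e': q1 → q1
  read 'f': q1 → q0
  read 'f': q0 → q1
  read 'e': q1 → q1
q0 -> q1 -> q1 -> q0 -> q1 -> q1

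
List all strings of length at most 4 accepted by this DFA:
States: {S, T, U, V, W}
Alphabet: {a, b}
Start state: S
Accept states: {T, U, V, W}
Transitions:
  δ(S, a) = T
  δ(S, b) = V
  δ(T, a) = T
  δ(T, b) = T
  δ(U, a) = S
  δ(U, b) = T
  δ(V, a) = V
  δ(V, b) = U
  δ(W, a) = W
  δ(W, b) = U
a, b, aa, ab, ba, bb, aaa, aab, aba, abb, baa, bab, bbb, aaaa, aaab, aaba, aabb, abaa, abab, abba, abbb, baaa, baab, babb, bbaa, bbab, bbba, bbbb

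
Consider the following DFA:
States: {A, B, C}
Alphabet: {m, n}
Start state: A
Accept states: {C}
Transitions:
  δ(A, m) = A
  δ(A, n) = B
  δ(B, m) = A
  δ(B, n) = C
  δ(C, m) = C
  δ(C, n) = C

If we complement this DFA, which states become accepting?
Complement accept states = All states \ Original accept states
= {A, B, C} \ {C}
{A, B}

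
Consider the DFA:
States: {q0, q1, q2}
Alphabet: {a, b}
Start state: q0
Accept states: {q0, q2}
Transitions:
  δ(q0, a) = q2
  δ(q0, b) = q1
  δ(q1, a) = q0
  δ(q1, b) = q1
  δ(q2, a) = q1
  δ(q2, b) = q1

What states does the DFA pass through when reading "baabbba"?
read 'b': q0 → q1
  read 'a': q1 → q0
  read 'a': q0 → q2
  read 'b': q2 → q1
  read 'b': q1 → q1
  read 'b': q1 → q1
  read 'a': q1 → q0
q0 -> q1 -> q0 -> q2 -> q1 -> q1 -> q1 -> q0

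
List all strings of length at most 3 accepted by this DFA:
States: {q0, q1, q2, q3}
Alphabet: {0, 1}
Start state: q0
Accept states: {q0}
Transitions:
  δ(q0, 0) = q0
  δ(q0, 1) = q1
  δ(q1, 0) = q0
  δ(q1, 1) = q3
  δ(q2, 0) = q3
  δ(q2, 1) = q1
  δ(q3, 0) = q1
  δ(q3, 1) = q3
ε, 0, 00, 10, 000, 010, 100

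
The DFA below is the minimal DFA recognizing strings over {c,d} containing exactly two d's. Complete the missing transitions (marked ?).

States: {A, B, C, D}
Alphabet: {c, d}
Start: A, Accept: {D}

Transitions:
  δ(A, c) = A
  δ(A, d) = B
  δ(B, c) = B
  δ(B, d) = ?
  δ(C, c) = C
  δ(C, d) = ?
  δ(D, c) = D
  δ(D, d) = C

From the language and accept set, identify what each state tracks — A: zero d's; B: one d; C: ≥ three d's (dead); D: two d's.
Each missing δ(q, a) is the state matching the new tracked value after reading a.
δ(B, d) = D; δ(C, d) = C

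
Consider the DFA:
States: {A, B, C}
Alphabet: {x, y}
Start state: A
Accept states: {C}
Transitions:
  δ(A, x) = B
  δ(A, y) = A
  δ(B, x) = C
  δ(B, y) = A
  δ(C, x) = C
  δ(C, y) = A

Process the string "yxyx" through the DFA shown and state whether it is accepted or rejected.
Processing string "yxyx":
  A --y--> A
  A --x--> B
  B --y--> A
  A --x--> B
Final state: B
Accept states: {C}
No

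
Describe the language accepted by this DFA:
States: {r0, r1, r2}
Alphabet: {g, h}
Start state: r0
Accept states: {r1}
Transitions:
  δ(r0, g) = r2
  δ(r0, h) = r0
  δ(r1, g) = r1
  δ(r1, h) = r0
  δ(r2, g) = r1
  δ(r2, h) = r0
Testing a few strings:
  'gh' → reject
  'ghgh' → reject
  'ghg' → reject
  'g' → reject
State roles: r0=last symbol not g; r1=two trailing g's; r2=one trailing g
All strings over {g,h} ending with gg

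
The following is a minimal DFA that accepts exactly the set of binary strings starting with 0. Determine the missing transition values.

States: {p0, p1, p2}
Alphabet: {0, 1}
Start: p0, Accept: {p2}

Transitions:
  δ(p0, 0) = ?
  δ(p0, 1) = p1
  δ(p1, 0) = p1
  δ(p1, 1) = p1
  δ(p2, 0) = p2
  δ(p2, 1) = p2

From the language and accept set, identify what each state tracks — p0: no input read; p1: started with 1 (dead); p2: started with 0.
Each missing δ(q, a) is the state matching the new tracked value after reading a.
δ(p0, 0) = p2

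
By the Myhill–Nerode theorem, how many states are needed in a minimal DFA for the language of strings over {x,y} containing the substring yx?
By Myhill–Nerode, count the distinguishable equivalence classes: 3 classes — one per longest suffix of the input that is a prefix of 'yx' (lengths 0 through 1), plus an absorbing 'already seen yx' class.
3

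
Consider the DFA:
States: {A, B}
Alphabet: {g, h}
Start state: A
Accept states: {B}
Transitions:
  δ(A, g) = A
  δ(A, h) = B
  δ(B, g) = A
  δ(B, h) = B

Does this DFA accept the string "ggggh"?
Processing string "ggggh":
  A --g--> A
  A --g--> A
  A --g--> A
  A --g--> A
  A --h--> B
Final state: B
Accept states: {B}
Yes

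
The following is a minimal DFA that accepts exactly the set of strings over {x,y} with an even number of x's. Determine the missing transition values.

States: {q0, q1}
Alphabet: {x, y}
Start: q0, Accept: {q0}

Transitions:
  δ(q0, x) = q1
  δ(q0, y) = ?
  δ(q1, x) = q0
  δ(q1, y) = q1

From the language and accept set, identify what each state tracks — q0: even number of x's so far; q1: odd number of x's so far.
Each missing δ(q, a) is the state matching the new tracked value after reading a.
δ(q0, y) = q0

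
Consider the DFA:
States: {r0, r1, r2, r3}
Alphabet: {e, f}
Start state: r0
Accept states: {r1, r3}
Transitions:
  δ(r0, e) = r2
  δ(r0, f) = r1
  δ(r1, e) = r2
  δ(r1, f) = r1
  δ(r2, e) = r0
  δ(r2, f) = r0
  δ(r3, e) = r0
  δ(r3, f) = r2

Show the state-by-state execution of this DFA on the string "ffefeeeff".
read 'f': r0 → r1
  read 'f': r1 → r1
  read 'e': r1 → r2
  read 'f': r2 → r0
  read 'e': r0 → r2
  read 'e': r2 → r0
  read 'e': r0 → r2
  read 'f': r2 → r0
  read 'f': r0 → r1
r0 -> r1 -> r1 -> r2 -> r0 -> r2 -> r0 -> r2 -> r0 -> r1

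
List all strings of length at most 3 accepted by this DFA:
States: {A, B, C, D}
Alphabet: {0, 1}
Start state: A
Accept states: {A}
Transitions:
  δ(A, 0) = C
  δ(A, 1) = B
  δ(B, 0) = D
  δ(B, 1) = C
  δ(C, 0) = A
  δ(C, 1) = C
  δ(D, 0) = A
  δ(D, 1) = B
ε, 00, 010, 100, 110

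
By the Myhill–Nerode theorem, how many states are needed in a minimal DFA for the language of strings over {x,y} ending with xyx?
By Myhill–Nerode, count the distinguishable equivalence classes: 4 classes — one per longest suffix of the input that is a prefix of 'xyx' (lengths 0 through 3); only the length-3 class is accepting.
4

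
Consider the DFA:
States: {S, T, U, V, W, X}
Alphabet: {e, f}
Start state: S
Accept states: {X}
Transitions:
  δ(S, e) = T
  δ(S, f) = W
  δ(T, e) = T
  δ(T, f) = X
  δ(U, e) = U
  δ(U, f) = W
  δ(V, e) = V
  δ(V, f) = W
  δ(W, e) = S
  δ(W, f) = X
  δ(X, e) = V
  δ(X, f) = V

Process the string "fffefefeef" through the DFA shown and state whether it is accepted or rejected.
Processing string "fffefefeef":
  S --f--> W
  W --f--> X
  X --f--> V
  V --e--> V
  V --f--> W
  W --e--> S
  S --f--> W
  W --e--> S
  S --e--> T
  T --f--> X
Final state: X
Accept states: {X}
Yes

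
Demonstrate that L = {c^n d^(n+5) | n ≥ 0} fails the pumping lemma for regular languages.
Assume L is regular with pumping length p. Idea: pumping the c-block breaks the fixed offset of 5.
Choose s = c^p d^(p+5) ∈ L. By the pumping lemma, s = xyz with |xy| ≤ p, |y| > 0, so y = c^k with k ≥ 1. Then xy²z = c^(p+k) d^(p+5). For this to be in L we would need p+5 = (p+k)+5, i.e. k = 0, contradicting k ≥ 1. So xy²z ∉ L.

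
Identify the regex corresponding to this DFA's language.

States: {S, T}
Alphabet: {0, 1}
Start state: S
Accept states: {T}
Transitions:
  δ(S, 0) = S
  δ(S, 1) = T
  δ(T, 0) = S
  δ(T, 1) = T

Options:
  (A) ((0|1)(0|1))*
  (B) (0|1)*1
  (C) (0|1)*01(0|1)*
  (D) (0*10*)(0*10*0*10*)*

Check each option against the DFA on short strings; one disagreement eliminates an option:
  (A) ((0|1)(0|1))*: on ε the DFA stays in S and rejects (S ∉ Accept), but the regex matches it → eliminate
  (B) (0|1)*1: agrees with the DFA on every string of length ≤ 6
  (C) (0|1)*01(0|1)*: on '1' the DFA goes S → T and accepts (T ∈ Accept), but the regex does not match it → eliminate
  (D) (0*10*)(0*10*0*10*)*: on '10' the DFA goes S → T → S and rejects (S ∉ Accept), but the regex matches it → eliminate
Only (B) is consistent with the DFA.
(B) (0|1)*1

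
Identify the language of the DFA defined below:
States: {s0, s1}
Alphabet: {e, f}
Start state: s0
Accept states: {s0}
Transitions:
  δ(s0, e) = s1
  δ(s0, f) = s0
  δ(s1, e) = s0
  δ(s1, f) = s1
Testing a few strings:
  'ee' → accept
  'fe' → reject
  'fff' → accept
  'e' → reject
State roles: s0=even number of e's so far; s1=odd number of e's so far
All strings over {e,f} with an even number of e's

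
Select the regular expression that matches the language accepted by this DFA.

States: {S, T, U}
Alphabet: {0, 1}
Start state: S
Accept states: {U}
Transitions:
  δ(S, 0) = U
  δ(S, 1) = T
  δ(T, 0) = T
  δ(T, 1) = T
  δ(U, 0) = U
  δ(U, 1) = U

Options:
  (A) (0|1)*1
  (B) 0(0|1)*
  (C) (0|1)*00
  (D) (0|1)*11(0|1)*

Check each option against the DFA on short strings; one disagreement eliminates an option:
  (A) (0|1)*1: on '0' the DFA goes S → U and accepts (U ∈ Accept), but the regex does not match it → eliminate
  (B) 0(0|1)*: agrees with the DFA on every string of length ≤ 6
  (C) (0|1)*00: on '0' the DFA goes S → U and accepts (U ∈ Accept), but the regex does not match it → eliminate
  (D) (0|1)*11(0|1)*: on '0' the DFA goes S → U and accepts (U ∈ Accept), but the regex does not match it → eliminate
Only (B) is consistent with the DFA.
(B) 0(0|1)*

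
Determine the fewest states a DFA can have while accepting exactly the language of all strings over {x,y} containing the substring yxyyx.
By Myhill–Nerode, count the distinguishable equivalence classes: 6 classes — one per longest suffix of the input that is a prefix of 'yxyyx' (lengths 0 through 4), plus an absorbing 'already seen yxyyx' class.
6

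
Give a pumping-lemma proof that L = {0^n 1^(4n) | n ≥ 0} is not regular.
Assume L is regular with pumping length p. Idea: pumping the 0-block breaks the 1:4 ratio.
Choose s = 0^p 1^(4p) (length 5p ≥ p). By the pumping lemma, s = xyz with |xy| ≤ p, |y| > 0, so y = 0^k with k ≥ 1. Then xy²z = 0^(p+k) 1^(4p). For this to be in L we would need 4p = 4(p+k), i.e. 4k = 0, contradicting k ≥ 1. So xy²z ∉ L.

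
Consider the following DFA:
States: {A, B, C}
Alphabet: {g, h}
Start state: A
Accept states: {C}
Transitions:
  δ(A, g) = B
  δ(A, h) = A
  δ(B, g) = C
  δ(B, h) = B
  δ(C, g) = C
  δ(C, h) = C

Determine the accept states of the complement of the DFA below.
Complement accept states = All states \ Original accept states
= {A, B, C} \ {C}
{A, B}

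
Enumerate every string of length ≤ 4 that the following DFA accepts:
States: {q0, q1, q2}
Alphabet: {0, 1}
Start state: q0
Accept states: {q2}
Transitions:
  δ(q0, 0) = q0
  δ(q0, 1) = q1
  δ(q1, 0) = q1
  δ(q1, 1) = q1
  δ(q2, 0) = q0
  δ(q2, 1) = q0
None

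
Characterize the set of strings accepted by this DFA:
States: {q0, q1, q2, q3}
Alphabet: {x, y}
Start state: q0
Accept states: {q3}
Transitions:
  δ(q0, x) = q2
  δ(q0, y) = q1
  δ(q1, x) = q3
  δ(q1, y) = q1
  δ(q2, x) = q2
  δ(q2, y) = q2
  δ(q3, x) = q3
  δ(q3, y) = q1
Testing a few strings:
  'x' → reject
  'y' → reject
  'xx' → reject
  'xy' → reject
State roles: q0=no input read; q1=started with y, last symbol y; q2=started with x (dead); q3=started with y, last symbol x
All strings over {x,y} that start with y and end with x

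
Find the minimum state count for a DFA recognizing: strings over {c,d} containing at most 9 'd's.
By Myhill–Nerode, count the distinguishable equivalence classes: 11 classes — having seen 0, 1, …, 9, or >9 copies of 'd'; counts 0 through 9 are accepting and >9 is dead.
11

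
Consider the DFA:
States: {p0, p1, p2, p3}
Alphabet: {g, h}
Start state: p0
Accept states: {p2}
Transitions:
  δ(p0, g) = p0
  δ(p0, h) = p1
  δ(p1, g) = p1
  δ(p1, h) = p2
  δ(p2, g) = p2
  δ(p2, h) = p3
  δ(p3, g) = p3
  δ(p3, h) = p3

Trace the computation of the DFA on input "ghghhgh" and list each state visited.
read 'g': p0 → p0
  read 'h': p0 → p1
  read 'g': p1 → p1
  read 'h': p1 → p2
  read 'h': p2 → p3
  read 'g': p3 → p3
  read 'h': p3 → p3
p0 -> p0 -> p1 -> p1 -> p2 -> p3 -> p3 -> p3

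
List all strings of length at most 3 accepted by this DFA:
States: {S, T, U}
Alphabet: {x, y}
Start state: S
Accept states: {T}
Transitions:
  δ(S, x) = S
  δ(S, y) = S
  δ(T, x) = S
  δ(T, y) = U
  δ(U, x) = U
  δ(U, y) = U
None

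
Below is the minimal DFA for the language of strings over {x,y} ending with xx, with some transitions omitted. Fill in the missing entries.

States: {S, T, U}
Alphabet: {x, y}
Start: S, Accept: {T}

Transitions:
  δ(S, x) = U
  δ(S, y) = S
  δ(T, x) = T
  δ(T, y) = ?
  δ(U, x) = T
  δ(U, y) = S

From the language and accept set, identify what each state tracks — S: last symbol not x; T: two trailing x's; U: one trailing x.
Each missing δ(q, a) is the state matching the new tracked value after reading a.
δ(T, y) = S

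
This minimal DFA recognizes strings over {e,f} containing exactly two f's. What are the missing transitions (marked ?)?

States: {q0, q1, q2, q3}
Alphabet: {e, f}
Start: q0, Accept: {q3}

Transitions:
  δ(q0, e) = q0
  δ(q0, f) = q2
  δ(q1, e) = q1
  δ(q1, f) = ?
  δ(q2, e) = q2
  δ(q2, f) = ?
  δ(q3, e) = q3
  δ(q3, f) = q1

From the language and accept set, identify what each state tracks — q0: zero f's; q1: ≥ three f's (dead); q2: one f; q3: two f's.
Each missing δ(q, a) is the state matching the new tracked value after reading a.
δ(q1, f) = q1; δ(q2, f) = q3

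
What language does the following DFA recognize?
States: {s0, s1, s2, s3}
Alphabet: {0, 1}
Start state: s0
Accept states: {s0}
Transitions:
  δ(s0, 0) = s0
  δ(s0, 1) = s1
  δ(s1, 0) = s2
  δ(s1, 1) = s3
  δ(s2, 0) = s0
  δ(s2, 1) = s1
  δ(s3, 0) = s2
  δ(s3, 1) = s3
Testing a few strings:
  '011' → reject
  '1100' → accept
  '0' → accept
  '1111' → reject
State roles: s0=value ≡ 0 (mod 4); s1=value ≡ 1 (mod 4); s2=value ≡ 2 (mod 4); s3=value ≡ 3 (mod 4)
All binary strings representing a multiple of 4 (read in base 2; leading zeros allowed and ε counts as 0)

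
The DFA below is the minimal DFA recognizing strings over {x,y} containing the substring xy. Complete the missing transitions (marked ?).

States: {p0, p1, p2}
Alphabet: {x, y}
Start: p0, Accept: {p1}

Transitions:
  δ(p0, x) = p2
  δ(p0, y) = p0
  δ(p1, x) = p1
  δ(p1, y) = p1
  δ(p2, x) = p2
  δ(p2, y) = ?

From the language and accept set, identify what each state tracks — p0: no x seen yet; p1: substring xy seen; p2: seen a x, waiting for y.
Each missing δ(q, a) is the state matching the new tracked value after reading a.
δ(p2, y) = p1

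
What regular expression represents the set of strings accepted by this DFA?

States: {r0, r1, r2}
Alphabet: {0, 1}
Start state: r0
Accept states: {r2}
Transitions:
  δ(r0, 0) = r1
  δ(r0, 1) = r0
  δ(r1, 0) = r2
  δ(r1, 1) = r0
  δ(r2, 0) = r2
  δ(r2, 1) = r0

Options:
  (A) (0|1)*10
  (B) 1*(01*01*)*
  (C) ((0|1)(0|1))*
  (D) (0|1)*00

Check each option against the DFA on short strings; one disagreement eliminates an option:
  (A) (0|1)*10: on '00' the DFA goes r0 → r1 → r2 and accepts (r2 ∈ Accept), but the regex does not match it → eliminate
  (B) 1*(01*01*)*: on ε the DFA stays in r0 and rejects (r0 ∉ Accept), but the regex matches it → eliminate
  (C) ((0|1)(0|1))*: on ε the DFA stays in r0 and rejects (r0 ∉ Accept), but the regex matches it → eliminate
  (D) (0|1)*00: agrees with the DFA on every string of length ≤ 6
Only (D) is consistent with the DFA.
(D) (0|1)*00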